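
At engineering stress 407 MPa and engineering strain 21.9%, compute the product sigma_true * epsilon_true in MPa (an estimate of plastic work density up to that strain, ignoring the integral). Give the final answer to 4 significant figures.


sigma_true = sigma_eng * (1 + epsilon_eng)
sigma_true = 407 * (1 + 0.219) = 496.133 MPa
epsilon_true = ln(1 + epsilon_eng)
epsilon_true = ln(1 + 0.219) = 0.198031
sigma_true * epsilon_true = 496.133 * 0.198031 = 98.25 MPa


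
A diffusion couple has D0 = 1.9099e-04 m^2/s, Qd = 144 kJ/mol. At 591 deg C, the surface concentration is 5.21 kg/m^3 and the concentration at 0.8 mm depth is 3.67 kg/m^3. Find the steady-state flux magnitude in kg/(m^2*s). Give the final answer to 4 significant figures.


Step 1: D = D0 * exp(-Qd/(R*T))
T = 591 + 273.15 = 864.15 K
D = 1.9099e-04 * exp(-144e3 / (8.314 * 864.15)) = 3.77081e-13 m^2/s
Step 2: J = D * (C1 - C2) / dx
J = 3.77081e-13 * (5.21 - 3.67) / 8e-04
J = 7.259e-10 kg/(m^2*s)


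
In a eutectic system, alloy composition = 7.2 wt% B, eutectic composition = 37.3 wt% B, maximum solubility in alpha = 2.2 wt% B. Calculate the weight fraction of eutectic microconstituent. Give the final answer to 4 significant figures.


f_primary = (C_e - C0) / (C_e - C_alpha_max)
f_primary = (37.3 - 7.2) / (37.3 - 2.2)
f_primary = 0.85755
f_eutectic = 1 - 0.85755 = 0.1425


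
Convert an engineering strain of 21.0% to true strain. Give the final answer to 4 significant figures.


epsilon_true = ln(1 + epsilon_eng)
epsilon_true = ln(1 + 0.21)
epsilon_true = 0.1906


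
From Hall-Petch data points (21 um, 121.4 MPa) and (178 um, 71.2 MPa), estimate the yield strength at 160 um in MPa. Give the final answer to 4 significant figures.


sigma_y = sigma0 + k / sqrt(d)
1/sqrt(d1) = 1/sqrt(2.1e-05) = 218.218;  1/sqrt(d2) = 74.9532
k = (sigma1 - sigma2) / (1/sqrt(d1) - 1/sqrt(d2)) = (121.4 - 71.2) / (218.218 - 74.9532) = 0.3504 MPa*m^0.5
sigma0 = sigma1 - k/sqrt(d1) = 121.4 - 0.3504*218.218 = 44.9364 MPa
sigma_y(d3) = 44.9364 + 0.3504 / sqrt(1.6e-04) = 72.64 MPa


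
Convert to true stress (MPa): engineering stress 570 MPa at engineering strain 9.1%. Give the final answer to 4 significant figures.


sigma_true = sigma_eng * (1 + epsilon_eng)
sigma_true = 570 * (1 + 0.091)
sigma_true = 621.9 MPa


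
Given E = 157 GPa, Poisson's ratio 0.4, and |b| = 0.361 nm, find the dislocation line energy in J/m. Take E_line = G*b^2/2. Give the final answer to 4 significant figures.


Step 1: G = E / (2*(1+nu))
G = 157 / (2*(1+0.4)) = 56.0714 GPa = 5.60714e+10 Pa
Step 2: E_line = G*b^2/2
b = 0.361 nm = 3.61e-10 m
E_line = 0.5 * 5.60714e+10 * (3.61e-10)^2 = 3.654e-09 J/m


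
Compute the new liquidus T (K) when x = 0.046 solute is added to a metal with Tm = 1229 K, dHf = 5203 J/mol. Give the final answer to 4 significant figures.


dT = R*Tm^2*x / dHf
dT = 8.314 * 1229^2 * 0.046 / 5203
dT = 111.024 K
T_new = 1229 - 111.024 = 1118 K


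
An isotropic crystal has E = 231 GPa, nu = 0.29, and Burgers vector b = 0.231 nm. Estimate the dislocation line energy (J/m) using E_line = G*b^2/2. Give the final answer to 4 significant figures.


Step 1: G = E / (2*(1+nu))
G = 231 / (2*(1+0.29)) = 89.5349 GPa = 8.95349e+10 Pa
Step 2: E_line = G*b^2/2
b = 0.231 nm = 2.31e-10 m
E_line = 0.5 * 8.95349e+10 * (2.31e-10)^2 = 2.389e-09 J/m


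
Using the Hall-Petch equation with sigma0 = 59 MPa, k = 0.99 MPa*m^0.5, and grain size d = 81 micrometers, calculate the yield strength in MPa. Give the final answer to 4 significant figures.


sigma_y = sigma0 + k / sqrt(d)
d = 81 um = 8.1e-05 m
sigma_y = 59 + 0.99 / sqrt(8.1e-05)
sigma_y = 169 MPa


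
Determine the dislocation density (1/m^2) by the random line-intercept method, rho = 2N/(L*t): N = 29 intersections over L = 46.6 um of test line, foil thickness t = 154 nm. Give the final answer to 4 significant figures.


rho = 2N / (L * t)
L = 46.6 um = 4.66e-05 m, t = 154 nm = 1.54e-07 m
rho = 2 * 29 / (4.66e-05 * 1.54e-07)
rho = 8.082e+12 1/m^2


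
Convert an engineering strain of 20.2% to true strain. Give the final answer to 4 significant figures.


epsilon_true = ln(1 + epsilon_eng)
epsilon_true = ln(1 + 0.202)
epsilon_true = 0.184


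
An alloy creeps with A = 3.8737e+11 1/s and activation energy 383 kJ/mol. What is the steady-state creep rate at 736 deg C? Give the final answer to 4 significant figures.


rate = A * exp(-Q / (R*T))
T = 736 + 273.15 = 1009.15 K
rate = 3.8737e+11 * exp(-383e3 / (8.314 * 1009.15))
rate = 5.793e-09 1/s


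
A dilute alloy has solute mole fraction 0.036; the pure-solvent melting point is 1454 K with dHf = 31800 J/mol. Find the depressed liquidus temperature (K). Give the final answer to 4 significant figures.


dT = R*Tm^2*x / dHf
dT = 8.314 * 1454^2 * 0.036 / 31800
dT = 19.8982 K
T_new = 1454 - 19.8982 = 1434 K


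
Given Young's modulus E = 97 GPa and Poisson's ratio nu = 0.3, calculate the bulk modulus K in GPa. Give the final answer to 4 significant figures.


K = E / (3*(1-2*nu))
K = 97 / (3*(1-2*0.3))
K = 80.83 GPa


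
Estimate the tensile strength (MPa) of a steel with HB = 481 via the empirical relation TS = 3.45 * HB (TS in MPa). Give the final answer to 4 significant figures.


TS (MPa) = 3.45 * HB
TS = 3.45 * 481
TS = 1659 MPa


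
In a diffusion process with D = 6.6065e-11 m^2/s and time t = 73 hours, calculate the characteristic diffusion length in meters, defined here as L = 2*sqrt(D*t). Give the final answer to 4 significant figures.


t = 73 hr = 262800 s
Diffusion length = 2*sqrt(D*t)
= 2*sqrt(6.6065e-11 * 262800)
= 8.334e-03 m


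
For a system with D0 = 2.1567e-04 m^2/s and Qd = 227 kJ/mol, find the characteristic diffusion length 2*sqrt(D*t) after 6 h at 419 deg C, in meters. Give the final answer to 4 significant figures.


Step 1: D = D0 * exp(-Qd/(R*T))
T = 692.15 K
D = 2.1567e-04 * exp(-227e3 / (8.314 * 692.15)) = 1.59262e-21 m^2/s
Step 2: L = 2*sqrt(D*t)
t = 6 h = 21600 s
L = 2*sqrt(1.59262e-21 * 21600) = 1.173e-08 m


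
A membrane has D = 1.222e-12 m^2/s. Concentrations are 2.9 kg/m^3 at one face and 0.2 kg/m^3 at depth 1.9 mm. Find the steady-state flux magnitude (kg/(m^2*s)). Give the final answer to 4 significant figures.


J = -D * (dC/dx) = D * (C1 - C2) / dx
J = 1.222e-12 * (2.9 - 0.2) / 1.9e-03
J = 1.737e-09 kg/(m^2*s)


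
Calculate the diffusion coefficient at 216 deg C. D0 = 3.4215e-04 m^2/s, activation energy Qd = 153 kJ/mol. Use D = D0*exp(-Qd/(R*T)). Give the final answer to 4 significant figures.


D = D0 * exp(-Qd / (R*T))
T = 489.15 K
D = 3.4215e-04 * exp(-153e3 / (8.314 * 489.15))
D = 1.568e-20 m^2/s


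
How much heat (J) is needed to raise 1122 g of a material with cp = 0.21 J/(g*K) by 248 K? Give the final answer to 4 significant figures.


Q = m * cp * dT
Q = 1122 * 0.21 * 248
Q = 58430 J


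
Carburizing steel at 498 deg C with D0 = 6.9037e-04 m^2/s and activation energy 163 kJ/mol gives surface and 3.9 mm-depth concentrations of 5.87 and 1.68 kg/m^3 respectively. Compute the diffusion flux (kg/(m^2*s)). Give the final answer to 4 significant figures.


Step 1: D = D0 * exp(-Qd/(R*T))
T = 498 + 273.15 = 771.15 K
D = 6.9037e-04 * exp(-163e3 / (8.314 * 771.15)) = 6.27639e-15 m^2/s
Step 2: J = D * (C1 - C2) / dx
J = 6.27639e-15 * (5.87 - 1.68) / 3.9e-03
J = 6.743e-12 kg/(m^2*s)


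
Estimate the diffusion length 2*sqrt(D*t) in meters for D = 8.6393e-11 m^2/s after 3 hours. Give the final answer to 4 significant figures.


t = 3 hr = 10800 s
Diffusion length = 2*sqrt(D*t)
= 2*sqrt(8.6393e-11 * 10800)
= 1.932e-03 m


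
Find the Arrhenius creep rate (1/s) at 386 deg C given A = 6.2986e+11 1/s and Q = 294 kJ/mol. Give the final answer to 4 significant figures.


rate = A * exp(-Q / (R*T))
T = 386 + 273.15 = 659.15 K
rate = 6.2986e+11 * exp(-294e3 / (8.314 * 659.15))
rate = 3.164e-12 1/s


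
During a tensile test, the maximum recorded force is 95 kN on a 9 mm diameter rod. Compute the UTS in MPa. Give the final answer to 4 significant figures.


A0 = pi*(d/2)^2 = pi*(9/2)^2 = 63.6173 mm^2
UTS = F_max / A0 = 95*1000 / 63.6173
UTS = 1493 MPa


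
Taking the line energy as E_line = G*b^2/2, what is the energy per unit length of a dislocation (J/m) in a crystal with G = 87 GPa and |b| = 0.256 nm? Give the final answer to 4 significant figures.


E = G*b^2/2
b = 0.256 nm = 2.56e-10 m
G = 87 GPa = 8.7e+10 Pa
E = 0.5 * 8.7e+10 * (2.56e-10)^2
E = 2.851e-09 J/m


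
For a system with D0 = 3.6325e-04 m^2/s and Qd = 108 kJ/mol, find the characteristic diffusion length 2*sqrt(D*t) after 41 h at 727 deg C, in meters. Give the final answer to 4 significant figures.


Step 1: D = D0 * exp(-Qd/(R*T))
T = 1000.15 K
D = 3.6325e-04 * exp(-108e3 / (8.314 * 1000.15)) = 8.3082e-10 m^2/s
Step 2: L = 2*sqrt(D*t)
t = 41 h = 147600 s
L = 2*sqrt(8.3082e-10 * 147600) = 0.02215 m


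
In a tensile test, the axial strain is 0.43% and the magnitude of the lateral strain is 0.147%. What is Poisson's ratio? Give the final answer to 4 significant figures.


nu = -epsilon_lat / epsilon_axial
Lateral strain is contraction (negative), so using magnitudes:
nu = 0.147 / 0.43
nu = 0.3419


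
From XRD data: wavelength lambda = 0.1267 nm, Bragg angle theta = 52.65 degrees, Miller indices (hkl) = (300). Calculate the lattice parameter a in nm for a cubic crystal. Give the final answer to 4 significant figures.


d = lambda / (2*sin(theta))
d = 0.1267 / (2*sin(52.65 deg))
d = 0.0796911 nm
a = d * sqrt(h^2+k^2+l^2) = 0.0796911 * sqrt(9)
a = 0.2391 nm


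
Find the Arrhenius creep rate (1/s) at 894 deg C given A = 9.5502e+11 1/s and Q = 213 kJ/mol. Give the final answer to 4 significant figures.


rate = A * exp(-Q / (R*T))
T = 894 + 273.15 = 1167.15 K
rate = 9.5502e+11 * exp(-213e3 / (8.314 * 1167.15))
rate = 279.9 1/s


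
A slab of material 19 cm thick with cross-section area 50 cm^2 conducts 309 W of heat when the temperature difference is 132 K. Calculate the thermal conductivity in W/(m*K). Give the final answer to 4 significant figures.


k = Q*L / (A*dT)
L = 0.19 m, A = 5e-03 m^2
k = 309 * 0.19 / (5e-03 * 132)
k = 88.95 W/(m*K)


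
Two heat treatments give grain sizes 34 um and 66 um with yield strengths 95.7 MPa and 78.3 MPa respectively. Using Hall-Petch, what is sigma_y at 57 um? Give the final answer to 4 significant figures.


sigma_y = sigma0 + k / sqrt(d)
1/sqrt(d1) = 1/sqrt(3.4e-05) = 171.499;  1/sqrt(d2) = 123.091
k = (sigma1 - sigma2) / (1/sqrt(d1) - 1/sqrt(d2)) = (95.7 - 78.3) / (171.499 - 123.091) = 0.359451 MPa*m^0.5
sigma0 = sigma1 - k/sqrt(d1) = 95.7 - 0.359451*171.499 = 34.0546 MPa
sigma_y(d3) = 34.0546 + 0.359451 / sqrt(5.7e-05) = 81.67 MPa


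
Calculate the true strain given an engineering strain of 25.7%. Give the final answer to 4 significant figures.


epsilon_true = ln(1 + epsilon_eng)
epsilon_true = ln(1 + 0.257)
epsilon_true = 0.2287


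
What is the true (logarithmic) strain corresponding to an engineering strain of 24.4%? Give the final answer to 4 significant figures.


epsilon_true = ln(1 + epsilon_eng)
epsilon_true = ln(1 + 0.244)
epsilon_true = 0.2183


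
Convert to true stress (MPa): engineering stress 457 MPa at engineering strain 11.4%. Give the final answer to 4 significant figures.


sigma_true = sigma_eng * (1 + epsilon_eng)
sigma_true = 457 * (1 + 0.114)
sigma_true = 509.1 MPa


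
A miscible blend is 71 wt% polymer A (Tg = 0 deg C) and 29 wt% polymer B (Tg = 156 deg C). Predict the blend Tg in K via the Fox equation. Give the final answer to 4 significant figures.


1/Tg = w1/Tg1 + w2/Tg2 (in Kelvin)
Tg1 = 273.15 K, Tg2 = 429.15 K
1/Tg = 0.71/273.15 + 0.29/429.15
Tg = 305.3 K


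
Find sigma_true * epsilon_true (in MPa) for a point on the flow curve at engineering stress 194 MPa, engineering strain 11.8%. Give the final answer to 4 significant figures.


sigma_true = sigma_eng * (1 + epsilon_eng)
sigma_true = 194 * (1 + 0.118) = 216.892 MPa
epsilon_true = ln(1 + epsilon_eng)
epsilon_true = ln(1 + 0.118) = 0.111541
sigma_true * epsilon_true = 216.892 * 0.111541 = 24.19 MPa


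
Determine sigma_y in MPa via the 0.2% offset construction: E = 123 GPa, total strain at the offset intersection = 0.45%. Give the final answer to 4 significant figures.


Offset strain = 0.002
Elastic strain at yield = total_strain - offset = 4.5e-03 - 0.002 = 2.5e-03
sigma_y = E * elastic_strain = 123000 * 2.5e-03
sigma_y = 307.5 MPa


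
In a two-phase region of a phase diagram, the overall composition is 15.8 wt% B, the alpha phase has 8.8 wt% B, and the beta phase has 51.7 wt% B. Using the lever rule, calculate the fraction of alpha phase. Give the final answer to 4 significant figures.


f_alpha = (C_beta - C0) / (C_beta - C_alpha)
f_alpha = (51.7 - 15.8) / (51.7 - 8.8)
f_alpha = 0.8368


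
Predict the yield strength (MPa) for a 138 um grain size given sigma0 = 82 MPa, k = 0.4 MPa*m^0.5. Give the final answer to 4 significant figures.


sigma_y = sigma0 + k / sqrt(d)
d = 138 um = 1.38e-04 m
sigma_y = 82 + 0.4 / sqrt(1.38e-04)
sigma_y = 116.1 MPa


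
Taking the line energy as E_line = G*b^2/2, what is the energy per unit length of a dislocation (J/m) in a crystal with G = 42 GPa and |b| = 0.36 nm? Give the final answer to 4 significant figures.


E = G*b^2/2
b = 0.36 nm = 3.6e-10 m
G = 42 GPa = 4.2e+10 Pa
E = 0.5 * 4.2e+10 * (3.6e-10)^2
E = 2.722e-09 J/m


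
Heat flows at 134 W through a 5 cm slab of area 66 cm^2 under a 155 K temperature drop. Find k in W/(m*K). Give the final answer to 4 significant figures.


k = Q*L / (A*dT)
L = 0.05 m, A = 6.6e-03 m^2
k = 134 * 0.05 / (6.6e-03 * 155)
k = 6.549 W/(m*K)


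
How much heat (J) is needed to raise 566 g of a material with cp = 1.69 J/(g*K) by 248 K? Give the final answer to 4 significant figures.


Q = m * cp * dT
Q = 566 * 1.69 * 248
Q = 237200 J


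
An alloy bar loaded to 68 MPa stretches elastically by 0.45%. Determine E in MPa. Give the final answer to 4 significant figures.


E = sigma / epsilon
epsilon = 0.45% = 4.5e-03
E = 68 / 4.5e-03
E = 15110 MPa


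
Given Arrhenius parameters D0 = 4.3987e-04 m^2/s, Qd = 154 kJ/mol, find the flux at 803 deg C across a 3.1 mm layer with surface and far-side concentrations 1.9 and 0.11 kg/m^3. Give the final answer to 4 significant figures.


Step 1: D = D0 * exp(-Qd/(R*T))
T = 803 + 273.15 = 1076.15 K
D = 4.3987e-04 * exp(-154e3 / (8.314 * 1076.15)) = 1.47277e-11 m^2/s
Step 2: J = D * (C1 - C2) / dx
J = 1.47277e-11 * (1.9 - 0.11) / 3.1e-03
J = 8.504e-09 kg/(m^2*s)


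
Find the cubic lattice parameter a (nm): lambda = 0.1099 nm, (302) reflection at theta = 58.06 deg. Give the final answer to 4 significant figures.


d = lambda / (2*sin(theta))
d = 0.1099 / (2*sin(58.06 deg))
d = 0.0647535 nm
a = d * sqrt(h^2+k^2+l^2) = 0.0647535 * sqrt(13)
a = 0.2335 nm


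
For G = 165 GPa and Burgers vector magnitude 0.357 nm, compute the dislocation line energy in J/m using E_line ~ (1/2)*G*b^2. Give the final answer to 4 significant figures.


E = G*b^2/2
b = 0.357 nm = 3.57e-10 m
G = 165 GPa = 1.65e+11 Pa
E = 0.5 * 1.65e+11 * (3.57e-10)^2
E = 1.051e-08 J/m


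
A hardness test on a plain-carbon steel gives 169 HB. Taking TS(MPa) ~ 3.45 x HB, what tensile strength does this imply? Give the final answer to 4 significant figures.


TS (MPa) = 3.45 * HB
TS = 3.45 * 169
TS = 583.1 MPa


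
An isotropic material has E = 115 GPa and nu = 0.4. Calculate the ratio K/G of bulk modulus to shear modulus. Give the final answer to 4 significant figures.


G = E / (2*(1+nu))
G = 115 / (2*(1+0.4)) = 41.0714 GPa
K = E / (3*(1-2*nu))
K = 115 / (3*(1-2*0.4)) = 191.667 GPa
K/G = 191.667 / 41.0714 = 4.667


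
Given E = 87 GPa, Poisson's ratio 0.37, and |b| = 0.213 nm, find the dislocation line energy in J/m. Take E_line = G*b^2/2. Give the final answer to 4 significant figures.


Step 1: G = E / (2*(1+nu))
G = 87 / (2*(1+0.37)) = 31.7518 GPa = 3.17518e+10 Pa
Step 2: E_line = G*b^2/2
b = 0.213 nm = 2.13e-10 m
E_line = 0.5 * 3.17518e+10 * (2.13e-10)^2 = 7.203e-10 J/m


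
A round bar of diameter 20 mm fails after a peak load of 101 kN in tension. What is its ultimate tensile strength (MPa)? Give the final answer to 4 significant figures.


A0 = pi*(d/2)^2 = pi*(20/2)^2 = 314.159 mm^2
UTS = F_max / A0 = 101*1000 / 314.159
UTS = 321.5 MPa


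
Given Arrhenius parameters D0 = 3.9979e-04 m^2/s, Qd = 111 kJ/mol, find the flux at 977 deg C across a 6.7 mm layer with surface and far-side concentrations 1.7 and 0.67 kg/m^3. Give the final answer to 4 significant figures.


Step 1: D = D0 * exp(-Qd/(R*T))
T = 977 + 273.15 = 1250.15 K
D = 3.9979e-04 * exp(-111e3 / (8.314 * 1250.15)) = 9.19994e-09 m^2/s
Step 2: J = D * (C1 - C2) / dx
J = 9.19994e-09 * (1.7 - 0.67) / 6.7e-03
J = 1.414e-06 kg/(m^2*s)


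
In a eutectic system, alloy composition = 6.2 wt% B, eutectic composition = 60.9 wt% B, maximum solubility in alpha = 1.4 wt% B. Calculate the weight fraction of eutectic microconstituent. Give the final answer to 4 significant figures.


f_primary = (C_e - C0) / (C_e - C_alpha_max)
f_primary = (60.9 - 6.2) / (60.9 - 1.4)
f_primary = 0.919328
f_eutectic = 1 - 0.919328 = 0.08067


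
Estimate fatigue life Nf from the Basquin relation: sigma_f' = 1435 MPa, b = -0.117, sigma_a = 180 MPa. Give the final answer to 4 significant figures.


sigma_a = sigma_f' * (2*Nf)^b
2*Nf = (sigma_a / sigma_f')^(1/b)
2*Nf = (180 / 1435)^(1/-0.117)
2*Nf = 5.07933e+07
Nf = 2.54e+07 cycles


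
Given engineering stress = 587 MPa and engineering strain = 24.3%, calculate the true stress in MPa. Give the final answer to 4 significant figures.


sigma_true = sigma_eng * (1 + epsilon_eng)
sigma_true = 587 * (1 + 0.243)
sigma_true = 729.6 MPa


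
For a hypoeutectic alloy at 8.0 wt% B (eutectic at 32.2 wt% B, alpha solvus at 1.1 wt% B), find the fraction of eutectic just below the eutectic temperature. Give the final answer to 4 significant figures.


f_primary = (C_e - C0) / (C_e - C_alpha_max)
f_primary = (32.2 - 8.0) / (32.2 - 1.1)
f_primary = 0.778135
f_eutectic = 1 - 0.778135 = 0.2219


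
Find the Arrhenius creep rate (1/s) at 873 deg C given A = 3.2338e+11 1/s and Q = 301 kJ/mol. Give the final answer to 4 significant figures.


rate = A * exp(-Q / (R*T))
T = 873 + 273.15 = 1146.15 K
rate = 3.2338e+11 * exp(-301e3 / (8.314 * 1146.15))
rate = 6.186e-03 1/s


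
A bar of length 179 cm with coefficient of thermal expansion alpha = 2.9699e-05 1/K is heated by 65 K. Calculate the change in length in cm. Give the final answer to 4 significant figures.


dL = L0 * alpha * dT
dL = 179 * 2.9699e-05 * 65
dL = 0.3455 cm


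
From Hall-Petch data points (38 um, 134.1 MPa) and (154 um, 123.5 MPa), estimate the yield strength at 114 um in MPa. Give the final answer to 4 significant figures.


sigma_y = sigma0 + k / sqrt(d)
1/sqrt(d1) = 1/sqrt(3.8e-05) = 162.221;  1/sqrt(d2) = 80.5823
k = (sigma1 - sigma2) / (1/sqrt(d1) - 1/sqrt(d2)) = (134.1 - 123.5) / (162.221 - 80.5823) = 0.12984 MPa*m^0.5
sigma0 = sigma1 - k/sqrt(d1) = 134.1 - 0.12984*162.221 = 113.037 MPa
sigma_y(d3) = 113.037 + 0.12984 / sqrt(1.14e-04) = 125.2 MPa


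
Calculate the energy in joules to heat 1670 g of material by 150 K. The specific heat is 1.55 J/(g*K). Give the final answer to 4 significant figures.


Q = m * cp * dT
Q = 1670 * 1.55 * 150
Q = 388300 J


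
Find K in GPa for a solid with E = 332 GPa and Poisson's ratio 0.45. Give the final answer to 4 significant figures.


K = E / (3*(1-2*nu))
K = 332 / (3*(1-2*0.45))
K = 1107 GPa


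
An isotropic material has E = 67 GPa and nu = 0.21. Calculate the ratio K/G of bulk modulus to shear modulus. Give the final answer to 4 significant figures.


G = E / (2*(1+nu))
G = 67 / (2*(1+0.21)) = 27.686 GPa
K = E / (3*(1-2*nu))
K = 67 / (3*(1-2*0.21)) = 38.5057 GPa
K/G = 38.5057 / 27.686 = 1.391


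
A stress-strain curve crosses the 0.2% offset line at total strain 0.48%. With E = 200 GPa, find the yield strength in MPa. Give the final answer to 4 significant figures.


Offset strain = 0.002
Elastic strain at yield = total_strain - offset = 4.8e-03 - 0.002 = 2.8e-03
sigma_y = E * elastic_strain = 200000 * 2.8e-03
sigma_y = 560 MPa


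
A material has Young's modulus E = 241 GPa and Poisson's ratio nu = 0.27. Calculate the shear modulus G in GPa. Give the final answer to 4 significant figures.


G = E / (2*(1+nu))
G = 241 / (2*(1+0.27))
G = 94.88 GPa


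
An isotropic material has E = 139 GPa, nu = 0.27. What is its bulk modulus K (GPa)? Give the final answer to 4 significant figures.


K = E / (3*(1-2*nu))
K = 139 / (3*(1-2*0.27))
K = 100.7 GPa


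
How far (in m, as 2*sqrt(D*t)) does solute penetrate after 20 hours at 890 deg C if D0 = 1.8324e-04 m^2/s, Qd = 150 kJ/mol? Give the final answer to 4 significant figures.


Step 1: D = D0 * exp(-Qd/(R*T))
T = 1163.15 K
D = 1.8324e-04 * exp(-150e3 / (8.314 * 1163.15)) = 3.36194e-11 m^2/s
Step 2: L = 2*sqrt(D*t)
t = 20 h = 72000 s
L = 2*sqrt(3.36194e-11 * 72000) = 3.112e-03 m


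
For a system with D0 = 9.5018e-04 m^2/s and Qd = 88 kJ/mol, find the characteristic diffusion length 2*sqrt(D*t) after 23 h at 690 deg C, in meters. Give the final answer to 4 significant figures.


Step 1: D = D0 * exp(-Qd/(R*T))
T = 963.15 K
D = 9.5018e-04 * exp(-88e3 / (8.314 * 963.15)) = 1.60368e-08 m^2/s
Step 2: L = 2*sqrt(D*t)
t = 23 h = 82800 s
L = 2*sqrt(1.60368e-08 * 82800) = 0.07288 m


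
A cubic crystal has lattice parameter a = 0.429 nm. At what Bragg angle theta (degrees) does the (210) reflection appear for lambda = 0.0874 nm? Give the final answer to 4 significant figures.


d = a / sqrt(h^2+k^2+l^2)
d = 0.429 / sqrt(5) = 0.191855 nm
lambda = 2*d*sin(theta)  =>  sin(theta) = lambda / (2*d)
sin(theta) = 0.0874 / (2 * 0.191855) = 0.227777
theta = 13.17 deg


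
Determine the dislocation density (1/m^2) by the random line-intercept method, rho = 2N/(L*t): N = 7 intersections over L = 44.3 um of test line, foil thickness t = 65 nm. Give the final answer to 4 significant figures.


rho = 2N / (L * t)
L = 44.3 um = 4.43e-05 m, t = 65 nm = 6.5e-08 m
rho = 2 * 7 / (4.43e-05 * 6.5e-08)
rho = 4.862e+12 1/m^2


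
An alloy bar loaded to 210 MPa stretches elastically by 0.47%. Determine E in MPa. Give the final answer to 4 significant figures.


E = sigma / epsilon
epsilon = 0.47% = 4.7e-03
E = 210 / 4.7e-03
E = 44680 MPa


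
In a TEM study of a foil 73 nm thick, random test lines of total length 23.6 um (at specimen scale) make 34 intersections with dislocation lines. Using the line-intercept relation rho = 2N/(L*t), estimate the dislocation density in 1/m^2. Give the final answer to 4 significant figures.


rho = 2N / (L * t)
L = 23.6 um = 2.36e-05 m, t = 73 nm = 7.3e-08 m
rho = 2 * 34 / (2.36e-05 * 7.3e-08)
rho = 3.947e+13 1/m^2


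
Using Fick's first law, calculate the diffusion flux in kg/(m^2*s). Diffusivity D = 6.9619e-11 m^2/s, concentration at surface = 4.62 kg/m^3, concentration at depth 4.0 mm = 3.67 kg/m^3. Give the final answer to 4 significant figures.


J = -D * (dC/dx) = D * (C1 - C2) / dx
J = 6.9619e-11 * (4.62 - 3.67) / 4e-03
J = 1.653e-08 kg/(m^2*s)


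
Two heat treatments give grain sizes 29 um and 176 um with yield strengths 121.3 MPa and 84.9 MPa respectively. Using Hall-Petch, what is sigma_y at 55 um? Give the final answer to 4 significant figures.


sigma_y = sigma0 + k / sqrt(d)
1/sqrt(d1) = 1/sqrt(2.9e-05) = 185.695;  1/sqrt(d2) = 75.3778
k = (sigma1 - sigma2) / (1/sqrt(d1) - 1/sqrt(d2)) = (121.3 - 84.9) / (185.695 - 75.3778) = 0.329957 MPa*m^0.5
sigma0 = sigma1 - k/sqrt(d1) = 121.3 - 0.329957*185.695 = 60.0286 MPa
sigma_y(d3) = 60.0286 + 0.329957 / sqrt(5.5e-05) = 104.5 MPa


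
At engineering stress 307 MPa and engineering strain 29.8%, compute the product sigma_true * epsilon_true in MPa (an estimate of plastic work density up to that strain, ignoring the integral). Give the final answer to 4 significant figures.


sigma_true = sigma_eng * (1 + epsilon_eng)
sigma_true = 307 * (1 + 0.298) = 398.486 MPa
epsilon_true = ln(1 + epsilon_eng)
epsilon_true = ln(1 + 0.298) = 0.260825
sigma_true * epsilon_true = 398.486 * 0.260825 = 103.9 MPa


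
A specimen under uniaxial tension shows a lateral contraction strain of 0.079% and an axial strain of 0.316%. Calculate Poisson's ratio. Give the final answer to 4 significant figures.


nu = -epsilon_lat / epsilon_axial
Lateral strain is contraction (negative), so using magnitudes:
nu = 0.079 / 0.316
nu = 0.25


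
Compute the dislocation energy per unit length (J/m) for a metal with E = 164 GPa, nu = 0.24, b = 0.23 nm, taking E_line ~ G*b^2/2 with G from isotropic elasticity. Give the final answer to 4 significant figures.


Step 1: G = E / (2*(1+nu))
G = 164 / (2*(1+0.24)) = 66.129 GPa = 6.6129e+10 Pa
Step 2: E_line = G*b^2/2
b = 0.23 nm = 2.3e-10 m
E_line = 0.5 * 6.6129e+10 * (2.3e-10)^2 = 1.749e-09 J/m


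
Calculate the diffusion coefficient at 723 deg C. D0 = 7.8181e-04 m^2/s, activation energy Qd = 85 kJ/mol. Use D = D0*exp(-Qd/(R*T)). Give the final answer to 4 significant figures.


D = D0 * exp(-Qd / (R*T))
T = 996.15 K
D = 7.8181e-04 * exp(-85e3 / (8.314 * 996.15))
D = 2.728e-08 m^2/s


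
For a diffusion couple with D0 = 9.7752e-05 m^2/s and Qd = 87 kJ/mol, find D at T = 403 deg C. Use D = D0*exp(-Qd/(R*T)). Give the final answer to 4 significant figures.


D = D0 * exp(-Qd / (R*T))
T = 676.15 K
D = 9.7752e-05 * exp(-87e3 / (8.314 * 676.15))
D = 1.857e-11 m^2/s


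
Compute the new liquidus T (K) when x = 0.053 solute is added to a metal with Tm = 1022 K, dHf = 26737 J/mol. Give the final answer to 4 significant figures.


dT = R*Tm^2*x / dHf
dT = 8.314 * 1022^2 * 0.053 / 26737
dT = 17.2137 K
T_new = 1022 - 17.2137 = 1005 K


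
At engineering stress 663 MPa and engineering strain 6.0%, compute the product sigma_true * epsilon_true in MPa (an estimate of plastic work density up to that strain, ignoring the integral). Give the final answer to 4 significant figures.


sigma_true = sigma_eng * (1 + epsilon_eng)
sigma_true = 663 * (1 + 0.06) = 702.78 MPa
epsilon_true = ln(1 + epsilon_eng)
epsilon_true = ln(1 + 0.06) = 0.0582689
sigma_true * epsilon_true = 702.78 * 0.0582689 = 40.95 MPa


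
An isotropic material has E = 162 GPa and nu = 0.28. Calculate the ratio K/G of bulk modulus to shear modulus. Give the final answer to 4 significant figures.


G = E / (2*(1+nu))
G = 162 / (2*(1+0.28)) = 63.2813 GPa
K = E / (3*(1-2*nu))
K = 162 / (3*(1-2*0.28)) = 122.727 GPa
K/G = 122.727 / 63.2813 = 1.939


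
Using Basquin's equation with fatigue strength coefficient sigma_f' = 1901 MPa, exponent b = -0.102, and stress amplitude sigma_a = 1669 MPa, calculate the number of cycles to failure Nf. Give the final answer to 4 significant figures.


sigma_a = sigma_f' * (2*Nf)^b
2*Nf = (sigma_a / sigma_f')^(1/b)
2*Nf = (1669 / 1901)^(1/-0.102)
2*Nf = 3.5824
Nf = 1.791 cycles


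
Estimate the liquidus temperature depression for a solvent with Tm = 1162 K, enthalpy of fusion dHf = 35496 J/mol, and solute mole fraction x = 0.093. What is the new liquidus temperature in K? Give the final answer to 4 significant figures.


dT = R*Tm^2*x / dHf
dT = 8.314 * 1162^2 * 0.093 / 35496
dT = 29.4121 K
T_new = 1162 - 29.4121 = 1133 K


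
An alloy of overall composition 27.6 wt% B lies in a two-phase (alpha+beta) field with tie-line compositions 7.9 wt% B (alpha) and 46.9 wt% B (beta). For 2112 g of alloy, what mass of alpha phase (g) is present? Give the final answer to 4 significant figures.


f_alpha = (C_beta - C0) / (C_beta - C_alpha)
f_alpha = (46.9 - 27.6) / (46.9 - 7.9) = 0.494872
m_alpha = f_alpha * m_total = 0.494872 * 2112 = 1045 g


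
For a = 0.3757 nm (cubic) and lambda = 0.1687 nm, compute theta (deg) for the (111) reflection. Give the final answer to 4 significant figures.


d = a / sqrt(h^2+k^2+l^2)
d = 0.3757 / sqrt(3) = 0.21691 nm
lambda = 2*d*sin(theta)  =>  sin(theta) = lambda / (2*d)
sin(theta) = 0.1687 / (2 * 0.21691) = 0.38887
theta = 22.88 deg


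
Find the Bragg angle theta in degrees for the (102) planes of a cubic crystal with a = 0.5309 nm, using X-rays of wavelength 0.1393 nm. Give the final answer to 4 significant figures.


d = a / sqrt(h^2+k^2+l^2)
d = 0.5309 / sqrt(5) = 0.237426 nm
lambda = 2*d*sin(theta)  =>  sin(theta) = lambda / (2*d)
sin(theta) = 0.1393 / (2 * 0.237426) = 0.293355
theta = 17.06 deg


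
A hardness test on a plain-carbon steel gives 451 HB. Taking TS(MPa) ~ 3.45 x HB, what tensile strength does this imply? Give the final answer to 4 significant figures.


TS (MPa) = 3.45 * HB
TS = 3.45 * 451
TS = 1556 MPa


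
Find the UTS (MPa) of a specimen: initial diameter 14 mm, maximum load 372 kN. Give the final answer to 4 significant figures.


A0 = pi*(d/2)^2 = pi*(14/2)^2 = 153.938 mm^2
UTS = F_max / A0 = 372*1000 / 153.938
UTS = 2417 MPa


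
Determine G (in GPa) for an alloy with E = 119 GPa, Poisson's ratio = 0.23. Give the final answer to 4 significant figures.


G = E / (2*(1+nu))
G = 119 / (2*(1+0.23))
G = 48.37 GPa


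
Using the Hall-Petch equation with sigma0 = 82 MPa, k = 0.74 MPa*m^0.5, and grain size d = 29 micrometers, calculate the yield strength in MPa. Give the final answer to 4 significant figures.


sigma_y = sigma0 + k / sqrt(d)
d = 29 um = 2.9e-05 m
sigma_y = 82 + 0.74 / sqrt(2.9e-05)
sigma_y = 219.4 MPa


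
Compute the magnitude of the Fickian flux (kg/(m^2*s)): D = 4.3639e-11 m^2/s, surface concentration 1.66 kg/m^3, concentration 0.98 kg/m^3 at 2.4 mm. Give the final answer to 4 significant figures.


J = -D * (dC/dx) = D * (C1 - C2) / dx
J = 4.3639e-11 * (1.66 - 0.98) / 2.4e-03
J = 1.236e-08 kg/(m^2*s)


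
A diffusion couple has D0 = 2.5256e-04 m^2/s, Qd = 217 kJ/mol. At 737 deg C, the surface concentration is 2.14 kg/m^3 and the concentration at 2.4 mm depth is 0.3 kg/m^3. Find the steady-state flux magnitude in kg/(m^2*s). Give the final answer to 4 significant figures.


Step 1: D = D0 * exp(-Qd/(R*T))
T = 737 + 273.15 = 1010.15 K
D = 2.5256e-04 * exp(-217e3 / (8.314 * 1010.15)) = 1.51683e-15 m^2/s
Step 2: J = D * (C1 - C2) / dx
J = 1.51683e-15 * (2.14 - 0.3) / 2.4e-03
J = 1.163e-12 kg/(m^2*s)


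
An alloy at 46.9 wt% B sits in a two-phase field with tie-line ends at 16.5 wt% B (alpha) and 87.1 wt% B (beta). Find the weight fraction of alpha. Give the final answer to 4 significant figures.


f_alpha = (C_beta - C0) / (C_beta - C_alpha)
f_alpha = (87.1 - 46.9) / (87.1 - 16.5)
f_alpha = 0.5694


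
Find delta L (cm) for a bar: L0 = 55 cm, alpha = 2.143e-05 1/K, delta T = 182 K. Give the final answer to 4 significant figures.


dL = L0 * alpha * dT
dL = 55 * 2.143e-05 * 182
dL = 0.2145 cm


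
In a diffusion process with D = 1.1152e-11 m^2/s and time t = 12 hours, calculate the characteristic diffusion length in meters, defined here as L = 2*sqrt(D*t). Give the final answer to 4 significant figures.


t = 12 hr = 43200 s
Diffusion length = 2*sqrt(D*t)
= 2*sqrt(1.1152e-11 * 43200)
= 1.388e-03 m


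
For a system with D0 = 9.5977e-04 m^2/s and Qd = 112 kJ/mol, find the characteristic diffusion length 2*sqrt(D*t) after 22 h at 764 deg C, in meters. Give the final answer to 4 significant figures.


Step 1: D = D0 * exp(-Qd/(R*T))
T = 1037.15 K
D = 9.5977e-04 * exp(-112e3 / (8.314 * 1037.15)) = 2.194e-09 m^2/s
Step 2: L = 2*sqrt(D*t)
t = 22 h = 79200 s
L = 2*sqrt(2.194e-09 * 79200) = 0.02636 m


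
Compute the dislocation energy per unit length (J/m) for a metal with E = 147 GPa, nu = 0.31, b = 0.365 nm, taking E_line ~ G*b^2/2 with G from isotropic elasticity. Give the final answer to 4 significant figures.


Step 1: G = E / (2*(1+nu))
G = 147 / (2*(1+0.31)) = 56.1069 GPa = 5.61069e+10 Pa
Step 2: E_line = G*b^2/2
b = 0.365 nm = 3.65e-10 m
E_line = 0.5 * 5.61069e+10 * (3.65e-10)^2 = 3.737e-09 J/m


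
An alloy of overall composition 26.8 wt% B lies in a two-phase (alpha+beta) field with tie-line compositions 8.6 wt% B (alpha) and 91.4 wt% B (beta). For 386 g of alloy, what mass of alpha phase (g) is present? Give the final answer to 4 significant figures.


f_alpha = (C_beta - C0) / (C_beta - C_alpha)
f_alpha = (91.4 - 26.8) / (91.4 - 8.6) = 0.780193
m_alpha = f_alpha * m_total = 0.780193 * 386 = 301.2 g


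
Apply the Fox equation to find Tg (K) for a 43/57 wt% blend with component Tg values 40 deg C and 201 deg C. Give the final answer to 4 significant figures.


1/Tg = w1/Tg1 + w2/Tg2 (in Kelvin)
Tg1 = 313.15 K, Tg2 = 474.15 K
1/Tg = 0.43/313.15 + 0.57/474.15
Tg = 388.3 K


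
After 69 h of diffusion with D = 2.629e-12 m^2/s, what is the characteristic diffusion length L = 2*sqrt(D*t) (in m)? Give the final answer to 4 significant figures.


t = 69 hr = 248400 s
Diffusion length = 2*sqrt(D*t)
= 2*sqrt(2.629e-12 * 248400)
= 1.616e-03 m


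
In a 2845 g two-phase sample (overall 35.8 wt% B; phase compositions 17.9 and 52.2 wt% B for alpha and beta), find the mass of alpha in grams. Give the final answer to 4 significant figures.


f_alpha = (C_beta - C0) / (C_beta - C_alpha)
f_alpha = (52.2 - 35.8) / (52.2 - 17.9) = 0.478134
m_alpha = f_alpha * m_total = 0.478134 * 2845 = 1360 g


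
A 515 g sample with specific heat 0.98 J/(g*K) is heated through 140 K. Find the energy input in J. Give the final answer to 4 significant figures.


Q = m * cp * dT
Q = 515 * 0.98 * 140
Q = 70660 J


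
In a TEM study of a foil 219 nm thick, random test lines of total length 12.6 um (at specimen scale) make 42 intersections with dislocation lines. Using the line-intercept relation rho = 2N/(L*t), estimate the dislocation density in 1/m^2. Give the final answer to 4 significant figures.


rho = 2N / (L * t)
L = 12.6 um = 1.26e-05 m, t = 219 nm = 2.19e-07 m
rho = 2 * 42 / (1.26e-05 * 2.19e-07)
rho = 3.044e+13 1/m^2


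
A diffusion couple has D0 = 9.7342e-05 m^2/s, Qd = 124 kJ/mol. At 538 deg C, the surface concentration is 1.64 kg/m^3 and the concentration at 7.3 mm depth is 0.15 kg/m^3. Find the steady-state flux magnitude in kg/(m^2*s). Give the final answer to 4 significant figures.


Step 1: D = D0 * exp(-Qd/(R*T))
T = 538 + 273.15 = 811.15 K
D = 9.7342e-05 * exp(-124e3 / (8.314 * 811.15)) = 1.00678e-12 m^2/s
Step 2: J = D * (C1 - C2) / dx
J = 1.00678e-12 * (1.64 - 0.15) / 7.3e-03
J = 2.055e-10 kg/(m^2*s)


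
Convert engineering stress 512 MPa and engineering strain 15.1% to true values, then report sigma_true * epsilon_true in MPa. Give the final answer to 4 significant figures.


sigma_true = sigma_eng * (1 + epsilon_eng)
sigma_true = 512 * (1 + 0.151) = 589.312 MPa
epsilon_true = ln(1 + epsilon_eng)
epsilon_true = ln(1 + 0.151) = 0.140631
sigma_true * epsilon_true = 589.312 * 0.140631 = 82.88 MPa


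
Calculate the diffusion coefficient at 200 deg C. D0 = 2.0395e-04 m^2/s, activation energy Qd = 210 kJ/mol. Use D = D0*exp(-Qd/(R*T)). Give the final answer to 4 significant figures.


D = D0 * exp(-Qd / (R*T))
T = 473.15 K
D = 2.0395e-04 * exp(-210e3 / (8.314 * 473.15))
D = 1.334e-27 m^2/s


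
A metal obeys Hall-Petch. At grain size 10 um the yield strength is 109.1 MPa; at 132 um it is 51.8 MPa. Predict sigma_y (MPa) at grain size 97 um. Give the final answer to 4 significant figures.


sigma_y = sigma0 + k / sqrt(d)
1/sqrt(d1) = 1/sqrt(1e-05) = 316.228;  1/sqrt(d2) = 87.0388
k = (sigma1 - sigma2) / (1/sqrt(d1) - 1/sqrt(d2)) = (109.1 - 51.8) / (316.228 - 87.0388) = 0.250012 MPa*m^0.5
sigma0 = sigma1 - k/sqrt(d1) = 109.1 - 0.250012*316.228 = 30.0392 MPa
sigma_y(d3) = 30.0392 + 0.250012 / sqrt(9.7e-05) = 55.42 MPa


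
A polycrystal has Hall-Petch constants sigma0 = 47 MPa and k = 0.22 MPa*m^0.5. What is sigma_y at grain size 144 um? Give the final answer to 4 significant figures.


sigma_y = sigma0 + k / sqrt(d)
d = 144 um = 1.44e-04 m
sigma_y = 47 + 0.22 / sqrt(1.44e-04)
sigma_y = 65.33 MPa


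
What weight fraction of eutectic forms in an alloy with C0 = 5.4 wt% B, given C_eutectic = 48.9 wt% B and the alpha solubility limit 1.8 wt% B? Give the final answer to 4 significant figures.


f_primary = (C_e - C0) / (C_e - C_alpha_max)
f_primary = (48.9 - 5.4) / (48.9 - 1.8)
f_primary = 0.923567
f_eutectic = 1 - 0.923567 = 0.07643


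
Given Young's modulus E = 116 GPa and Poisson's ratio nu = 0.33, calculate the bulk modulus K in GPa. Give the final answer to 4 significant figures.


K = E / (3*(1-2*nu))
K = 116 / (3*(1-2*0.33))
K = 113.7 GPa


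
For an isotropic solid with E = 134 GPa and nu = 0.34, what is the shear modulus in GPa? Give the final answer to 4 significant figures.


G = E / (2*(1+nu))
G = 134 / (2*(1+0.34))
G = 50 GPa


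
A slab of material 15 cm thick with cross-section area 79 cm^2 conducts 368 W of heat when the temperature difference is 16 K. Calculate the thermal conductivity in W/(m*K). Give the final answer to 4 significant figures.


k = Q*L / (A*dT)
L = 0.15 m, A = 7.9e-03 m^2
k = 368 * 0.15 / (7.9e-03 * 16)
k = 436.7 W/(m*K)


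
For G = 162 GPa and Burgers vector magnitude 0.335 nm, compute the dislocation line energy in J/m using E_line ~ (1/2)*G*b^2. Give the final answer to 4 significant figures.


E = G*b^2/2
b = 0.335 nm = 3.35e-10 m
G = 162 GPa = 1.62e+11 Pa
E = 0.5 * 1.62e+11 * (3.35e-10)^2
E = 9.09e-09 J/m


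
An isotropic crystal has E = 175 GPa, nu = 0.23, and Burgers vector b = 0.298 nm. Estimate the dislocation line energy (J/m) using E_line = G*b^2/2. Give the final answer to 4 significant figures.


Step 1: G = E / (2*(1+nu))
G = 175 / (2*(1+0.23)) = 71.1382 GPa = 7.11382e+10 Pa
Step 2: E_line = G*b^2/2
b = 0.298 nm = 2.98e-10 m
E_line = 0.5 * 7.11382e+10 * (2.98e-10)^2 = 3.159e-09 J/m


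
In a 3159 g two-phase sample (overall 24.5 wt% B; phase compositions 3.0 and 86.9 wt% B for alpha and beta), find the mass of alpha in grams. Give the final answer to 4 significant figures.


f_alpha = (C_beta - C0) / (C_beta - C_alpha)
f_alpha = (86.9 - 24.5) / (86.9 - 3.0) = 0.743743
m_alpha = f_alpha * m_total = 0.743743 * 3159 = 2349 g


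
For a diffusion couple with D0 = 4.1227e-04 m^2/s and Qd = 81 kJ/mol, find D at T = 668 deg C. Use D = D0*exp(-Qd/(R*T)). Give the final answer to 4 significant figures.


D = D0 * exp(-Qd / (R*T))
T = 941.15 K
D = 4.1227e-04 * exp(-81e3 / (8.314 * 941.15))
D = 1.317e-08 m^2/s


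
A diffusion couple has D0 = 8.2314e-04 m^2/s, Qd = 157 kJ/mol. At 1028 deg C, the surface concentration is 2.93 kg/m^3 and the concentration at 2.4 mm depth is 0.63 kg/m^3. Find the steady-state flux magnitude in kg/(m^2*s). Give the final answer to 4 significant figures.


Step 1: D = D0 * exp(-Qd/(R*T))
T = 1028 + 273.15 = 1301.15 K
D = 8.2314e-04 * exp(-157e3 / (8.314 * 1301.15)) = 4.09717e-10 m^2/s
Step 2: J = D * (C1 - C2) / dx
J = 4.09717e-10 * (2.93 - 0.63) / 2.4e-03
J = 3.926e-07 kg/(m^2*s)


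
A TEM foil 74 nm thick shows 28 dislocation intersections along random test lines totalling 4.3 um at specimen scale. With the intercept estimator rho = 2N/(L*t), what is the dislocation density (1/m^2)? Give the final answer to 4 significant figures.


rho = 2N / (L * t)
L = 4.3 um = 4.3e-06 m, t = 74 nm = 7.4e-08 m
rho = 2 * 28 / (4.3e-06 * 7.4e-08)
rho = 1.76e+14 1/m^2


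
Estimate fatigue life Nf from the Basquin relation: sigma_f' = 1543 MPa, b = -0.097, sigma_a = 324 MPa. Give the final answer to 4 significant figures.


sigma_a = sigma_f' * (2*Nf)^b
2*Nf = (sigma_a / sigma_f')^(1/b)
2*Nf = (324 / 1543)^(1/-0.097)
2*Nf = 9.72399e+06
Nf = 4.862e+06 cycles


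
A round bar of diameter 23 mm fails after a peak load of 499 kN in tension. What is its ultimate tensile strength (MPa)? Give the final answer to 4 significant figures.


A0 = pi*(d/2)^2 = pi*(23/2)^2 = 415.476 mm^2
UTS = F_max / A0 = 499*1000 / 415.476
UTS = 1201 MPa


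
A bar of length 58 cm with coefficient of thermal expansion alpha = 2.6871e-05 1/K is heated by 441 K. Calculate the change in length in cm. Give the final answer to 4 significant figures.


dL = L0 * alpha * dT
dL = 58 * 2.6871e-05 * 441
dL = 0.6873 cm
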